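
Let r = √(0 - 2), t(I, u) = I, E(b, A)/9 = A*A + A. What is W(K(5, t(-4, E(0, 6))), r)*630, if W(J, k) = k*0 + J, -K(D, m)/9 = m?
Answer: 22680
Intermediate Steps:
E(b, A) = 9*A + 9*A² (E(b, A) = 9*(A*A + A) = 9*(A² + A) = 9*(A + A²) = 9*A + 9*A²)
K(D, m) = -9*m
r = I*√2 (r = √(-2) = I*√2 ≈ 1.4142*I)
W(J, k) = J (W(J, k) = 0 + J = J)
W(K(5, t(-4, E(0, 6))), r)*630 = -9*(-4)*630 = 36*630 = 22680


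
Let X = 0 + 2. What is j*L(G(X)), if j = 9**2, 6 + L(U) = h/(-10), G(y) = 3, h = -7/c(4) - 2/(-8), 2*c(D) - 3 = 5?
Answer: -9477/20 ≈ -473.85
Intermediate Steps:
c(D) = 4 (c(D) = 3/2 + (1/2)*5 = 3/2 + 5/2 = 4)
h = -3/2 (h = -7/4 - 2/(-8) = -7*1/4 - 2*(-1/8) = -7/4 + 1/4 = -3/2 ≈ -1.5000)
X = 2
L(U) = -117/20 (L(U) = -6 - 3/2/(-10) = -6 - 3/2*(-1/10) = -6 + 3/20 = -117/20)
j = 81
j*L(G(X)) = 81*(-117/20) = -9477/20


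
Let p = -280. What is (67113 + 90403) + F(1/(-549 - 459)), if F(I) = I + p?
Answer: 158493887/1008 ≈ 1.5724e+5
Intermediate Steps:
F(I) = -280 + I (F(I) = I - 280 = -280 + I)
(67113 + 90403) + F(1/(-549 - 459)) = (67113 + 90403) + (-280 + 1/(-549 - 459)) = 157516 + (-280 + 1/(-1008)) = 157516 + (-280 - 1/1008) = 157516 - 282241/1008 = 158493887/1008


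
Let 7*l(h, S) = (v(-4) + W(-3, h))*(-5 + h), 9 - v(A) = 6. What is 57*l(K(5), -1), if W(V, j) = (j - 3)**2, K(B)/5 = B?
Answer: 555180/7 ≈ 79311.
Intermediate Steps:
K(B) = 5*B
v(A) = 3 (v(A) = 9 - 1*6 = 9 - 6 = 3)
W(V, j) = (-3 + j)**2
l(h, S) = (-5 + h)*(3 + (-3 + h)**2)/7 (l(h, S) = ((3 + (-3 + h)**2)*(-5 + h))/7 = ((-5 + h)*(3 + (-3 + h)**2))/7 = (-5 + h)*(3 + (-3 + h)**2)/7)
57*l(K(5), -1) = 57*(-60/7 + 6*(5*5) - 11*(5*5)**2/7 + (5*5)**3/7) = 57*(-60/7 + 6*25 - 11/7*25**2 + (1/7)*25**3) = 57*(-60/7 + 150 - 11/7*625 + (1/7)*15625) = 57*(-60/7 + 150 - 6875/7 + 15625/7) = 57*(9740/7) = 555180/7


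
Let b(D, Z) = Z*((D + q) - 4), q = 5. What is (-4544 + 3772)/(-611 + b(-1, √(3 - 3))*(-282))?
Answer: 772/611 ≈ 1.2635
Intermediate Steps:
b(D, Z) = Z*(1 + D) (b(D, Z) = Z*((D + 5) - 4) = Z*((5 + D) - 4) = Z*(1 + D))
(-4544 + 3772)/(-611 + b(-1, √(3 - 3))*(-282)) = (-4544 + 3772)/(-611 + (√(3 - 3)*(1 - 1))*(-282)) = -772/(-611 + (√0*0)*(-282)) = -772/(-611 + (0*0)*(-282)) = -772/(-611 + 0*(-282)) = -772/(-611 + 0) = -772/(-611) = -772*(-1/611) = 772/611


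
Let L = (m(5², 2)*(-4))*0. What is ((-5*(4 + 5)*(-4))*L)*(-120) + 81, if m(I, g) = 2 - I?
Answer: 81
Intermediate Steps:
L = 0 (L = ((2 - 1*5²)*(-4))*0 = ((2 - 1*25)*(-4))*0 = ((2 - 25)*(-4))*0 = -23*(-4)*0 = 92*0 = 0)
((-5*(4 + 5)*(-4))*L)*(-120) + 81 = (-5*(4 + 5)*(-4)*0)*(-120) + 81 = (-45*(-4)*0)*(-120) + 81 = (-5*(-36)*0)*(-120) + 81 = (180*0)*(-120) + 81 = 0*(-120) + 81 = 0 + 81 = 81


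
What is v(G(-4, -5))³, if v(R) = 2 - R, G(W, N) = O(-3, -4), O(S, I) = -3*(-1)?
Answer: -1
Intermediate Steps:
O(S, I) = 3
G(W, N) = 3
v(G(-4, -5))³ = (2 - 1*3)³ = (2 - 3)³ = (-1)³ = -1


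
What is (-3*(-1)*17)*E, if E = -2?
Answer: -102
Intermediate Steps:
(-3*(-1)*17)*E = (-3*(-1)*17)*(-2) = (3*17)*(-2) = 51*(-2) = -102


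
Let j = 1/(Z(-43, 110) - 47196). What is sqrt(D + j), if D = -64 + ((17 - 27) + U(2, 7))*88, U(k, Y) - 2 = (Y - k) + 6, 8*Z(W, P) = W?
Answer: 4*sqrt(1782375652707)/377611 ≈ 14.142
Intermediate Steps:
Z(W, P) = W/8
U(k, Y) = 8 + Y - k (U(k, Y) = 2 + ((Y - k) + 6) = 2 + (6 + Y - k) = 8 + Y - k)
j = -8/377611 (j = 1/((1/8)*(-43) - 47196) = 1/(-43/8 - 47196) = 1/(-377611/8) = -8/377611 ≈ -2.1186e-5)
D = 200 (D = -64 + ((17 - 27) + (8 + 7 - 1*2))*88 = -64 + (-10 + (8 + 7 - 2))*88 = -64 + (-10 + 13)*88 = -64 + 3*88 = -64 + 264 = 200)
sqrt(D + j) = sqrt(200 - 8/377611) = sqrt(75522192/377611) = 4*sqrt(1782375652707)/377611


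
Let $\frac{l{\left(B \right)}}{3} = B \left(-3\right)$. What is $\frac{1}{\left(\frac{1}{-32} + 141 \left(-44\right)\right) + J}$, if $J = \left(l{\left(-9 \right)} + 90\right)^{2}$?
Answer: $\frac{32}{737183} \approx 4.3408 \cdot 10^{-5}$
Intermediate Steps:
$l{\left(B \right)} = - 9 B$ ($l{\left(B \right)} = 3 B \left(-3\right) = 3 \left(- 3 B\right) = - 9 B$)
$J = 29241$ ($J = \left(\left(-9\right) \left(-9\right) + 90\right)^{2} = \left(81 + 90\right)^{2} = 171^{2} = 29241$)
$\frac{1}{\left(\frac{1}{-32} + 141 \left(-44\right)\right) + J} = \frac{1}{\left(\frac{1}{-32} + 141 \left(-44\right)\right) + 29241} = \frac{1}{\left(- \frac{1}{32} - 6204\right) + 29241} = \frac{1}{- \frac{198529}{32} + 29241} = \frac{1}{\frac{737183}{32}} = \frac{32}{737183}$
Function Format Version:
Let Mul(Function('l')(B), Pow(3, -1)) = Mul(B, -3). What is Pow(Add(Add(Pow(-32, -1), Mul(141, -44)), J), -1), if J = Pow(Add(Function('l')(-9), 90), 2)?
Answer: Rational(32, 737183) ≈ 4.3408e-5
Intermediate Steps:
Function('l')(B) = Mul(-9, B) (Function('l')(B) = Mul(3, Mul(B, -3)) = Mul(3, Mul(-3, B)) = Mul(-9, B))
J = 29241 (J = Pow(Add(Mul(-9, -9), 90), 2) = Pow(Add(81, 90), 2) = Pow(171, 2) = 29241)
Pow(Add(Add(Pow(-32, -1), Mul(141, -44)), J), -1) = Pow(Add(Add(Pow(-32, -1), Mul(141, -44)), 29241), -1) = Pow(Add(Add(Rational(-1, 32), -6204), 29241), -1) = Pow(Add(Rational(-198529, 32), 29241), -1) = Pow(Rational(737183, 32), -1) = Rational(32, 737183)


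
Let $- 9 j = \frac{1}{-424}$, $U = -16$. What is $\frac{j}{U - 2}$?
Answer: $- \frac{1}{68688} \approx -1.4559 \cdot 10^{-5}$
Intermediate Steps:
$j = \frac{1}{3816}$ ($j = - \frac{1}{9 \left(-424\right)} = \left(- \frac{1}{9}\right) \left(- \frac{1}{424}\right) = \frac{1}{3816} \approx 0.00026205$)
$\frac{j}{U - 2} = \frac{1}{-16 - 2} \cdot \frac{1}{3816} = \frac{1}{-18} \cdot \frac{1}{3816} = \left(- \frac{1}{18}\right) \frac{1}{3816} = - \frac{1}{68688}$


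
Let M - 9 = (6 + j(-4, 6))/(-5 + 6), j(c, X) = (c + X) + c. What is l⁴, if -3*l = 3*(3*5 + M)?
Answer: 614656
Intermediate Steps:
j(c, X) = X + 2*c (j(c, X) = (X + c) + c = X + 2*c)
M = 13 (M = 9 + (6 + (6 + 2*(-4)))/(-5 + 6) = 9 + (6 + (6 - 8))/1 = 9 + (6 - 2)*1 = 9 + 4*1 = 9 + 4 = 13)
l = -28 (l = -(3*5 + 13) = -(15 + 13) = -28 ≈ -28.000)
l⁴ = (-28)⁴ = 614656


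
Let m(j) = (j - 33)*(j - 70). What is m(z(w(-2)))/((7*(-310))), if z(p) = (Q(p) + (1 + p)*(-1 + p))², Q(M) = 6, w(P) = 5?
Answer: -71961/217 ≈ -331.62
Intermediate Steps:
z(p) = (6 + (1 + p)*(-1 + p))²
m(j) = (-70 + j)*(-33 + j) (m(j) = (-33 + j)*(-70 + j) = (-70 + j)*(-33 + j))
m(z(w(-2)))/((7*(-310))) = (2310 + ((5 + 5²)²)² - 103*(5 + 5²)²)/((7*(-310))) = (2310 + ((5 + 25)²)² - 103*(5 + 25)²)/(-2170) = (2310 + (30²)² - 103*30²)*(-1/2170) = (2310 + 900² - 103*900)*(-1/2170) = (2310 + 810000 - 92700)*(-1/2170) = 719610*(-1/2170) = -71961/217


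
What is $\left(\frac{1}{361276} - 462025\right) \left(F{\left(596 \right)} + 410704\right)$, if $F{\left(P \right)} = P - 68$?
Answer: $- \frac{94809732934632}{499} \approx -1.9 \cdot 10^{11}$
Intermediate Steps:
$F{\left(P \right)} = -68 + P$
$\left(\frac{1}{361276} - 462025\right) \left(F{\left(596 \right)} + 410704\right) = \left(\frac{1}{361276} - 462025\right) \left(\left(-68 + 596\right) + 410704\right) = \left(\frac{1}{361276} - 462025\right) \left(528 + 410704\right) = \left(- \frac{166918543899}{361276}\right) 411232 = - \frac{94809732934632}{499}$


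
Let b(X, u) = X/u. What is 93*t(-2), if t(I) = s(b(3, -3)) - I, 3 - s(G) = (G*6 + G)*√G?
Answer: 465 + 651*I ≈ 465.0 + 651.0*I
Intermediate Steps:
s(G) = 3 - 7*G^(3/2) (s(G) = 3 - (G*6 + G)*√G = 3 - (6*G + G)*√G = 3 - 7*G*√G = 3 - 7*G^(3/2))
t(I) = 3 - I + 7*I (t(I) = (3 - 7*3*√3*(-I*√3/9)) - I = (3 - 7*(-I)) - I = (3 - (-7)*I) - I = (3 + 7*I) - I = 3 - I + 7*I)
93*t(-2) = 93*(3 - 1*(-2) + 7*I) = 93*(3 + 2 + 7*I) = 93*(5 + 7*I) = 465 + 651*I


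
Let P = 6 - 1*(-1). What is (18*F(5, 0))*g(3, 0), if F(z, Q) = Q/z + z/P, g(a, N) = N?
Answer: 0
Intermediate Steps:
P = 7 (P = 6 + 1 = 7)
F(z, Q) = z/7 + Q/z (F(z, Q) = Q/z + z/7 = z/7 + Q/z)
(18*F(5, 0))*g(3, 0) = (18*((⅐)*5 + 0/5))*0 = (18*(5/7 + 0*(⅕)))*0 = (18*(5/7 + 0))*0 = (18*(5/7))*0 = (90/7)*0 = 0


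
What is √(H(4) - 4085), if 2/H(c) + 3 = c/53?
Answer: I*√98158555/155 ≈ 63.919*I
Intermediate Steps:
H(c) = 2/(-3 + c/53)
√(H(4) - 4085) = √(106/(-159 + 4) - 4085) = √(106/(-155) - 4085) = √(106*(-1/155) - 4085) = √(-106/155 - 4085) = √(-633281/155) = I*√98158555/155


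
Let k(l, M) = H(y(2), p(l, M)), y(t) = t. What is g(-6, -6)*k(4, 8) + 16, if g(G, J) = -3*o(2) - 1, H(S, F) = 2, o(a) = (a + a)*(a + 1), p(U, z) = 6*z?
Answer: -58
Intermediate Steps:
o(a) = 2*a*(1 + a) (o(a) = (2*a)*(1 + a) = 2*a*(1 + a))
k(l, M) = 2
g(G, J) = -37 (g(G, J) = -6*2*(1 + 2) - 1 = -6*2*3 - 1 = -3*12 - 1 = -36 - 1 = -37)
g(-6, -6)*k(4, 8) + 16 = -37*2 + 16 = -74 + 16 = -58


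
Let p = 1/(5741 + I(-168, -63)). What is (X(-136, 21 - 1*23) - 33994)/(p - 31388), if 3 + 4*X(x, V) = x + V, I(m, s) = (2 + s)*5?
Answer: 184983003/170625167 ≈ 1.0841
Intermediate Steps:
I(m, s) = 10 + 5*s
X(x, V) = -¾ + V/4 + x/4 (X(x, V) = -¾ + (x + V)/4 = -¾ + (V + x)/4 = -¾ + (V/4 + x/4) = -¾ + V/4 + x/4)
p = 1/5436 (p = 1/(5741 + (10 + 5*(-63))) = 1/(5741 + (10 - 315)) = 1/(5741 - 305) = 1/5436 ≈ 0.00018396)
(X(-136, 21 - 1*23) - 33994)/(p - 31388) = ((-¾ + (21 - 1*23)/4 + (¼)*(-136)) - 33994)/(1/5436 - 31388) = ((-¾ + (21 - 23)/4 - 34) - 33994)/(-170625167/5436) = ((-¾ + (¼)*(-2) - 34) - 33994)*(-5436/170625167) = ((-¾ - ½ - 34) - 33994)*(-5436/170625167) = (-141/4 - 33994)*(-5436/170625167) = -136117/4*(-5436/170625167) = 184983003/170625167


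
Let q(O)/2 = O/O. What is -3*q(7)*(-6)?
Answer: 36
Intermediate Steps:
q(O) = 2 (q(O) = 2*(O/O) = 2*1 = 2)
-3*q(7)*(-6) = -3*2*(-6) = -6*(-6) = 36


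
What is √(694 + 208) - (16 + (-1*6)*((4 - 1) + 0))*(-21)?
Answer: -42 + √902 ≈ -11.967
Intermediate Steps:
√(694 + 208) - (16 + (-1*6)*((4 - 1) + 0))*(-21) = √902 - (16 - 6*(3 + 0))*(-21) = √902 - (16 - 6*3)*(-21) = √902 - (16 - 18)*(-21) = √902 - (-2)*(-21) = √902 - 1*42 = √902 - 42 = -42 + √902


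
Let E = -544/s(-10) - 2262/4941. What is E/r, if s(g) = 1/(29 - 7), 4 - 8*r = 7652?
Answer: 9856025/787266 ≈ 12.519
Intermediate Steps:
r = -956 (r = ½ - ⅛*7652 = ½ - 1913/2 = -956)
s(g) = 1/22
E = -19712050/1647 (E = -544/1/22 - 2262/4941 = -544*22 - 2262*1/4941 = -11968 - 754/1647 = -19712050/1647 ≈ -11968.)
E/r = -19712050/1647/(-956) = -19712050/1647*(-1/956) = 9856025/787266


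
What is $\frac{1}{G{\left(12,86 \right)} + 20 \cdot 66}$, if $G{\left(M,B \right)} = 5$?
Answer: $\frac{1}{1325} \approx 0.00075472$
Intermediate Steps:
$\frac{1}{G{\left(12,86 \right)} + 20 \cdot 66} = \frac{1}{5 + 20 \cdot 66} = \frac{1}{5 + 1320} = \frac{1}{1325}$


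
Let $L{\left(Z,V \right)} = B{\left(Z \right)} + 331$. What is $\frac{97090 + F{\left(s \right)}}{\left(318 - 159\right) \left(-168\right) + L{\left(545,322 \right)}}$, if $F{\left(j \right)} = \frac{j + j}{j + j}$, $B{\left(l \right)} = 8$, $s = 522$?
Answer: $- \frac{97091}{26373} \approx -3.6815$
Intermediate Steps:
$F{\left(j \right)} = 1$ ($F{\left(j \right)} = \frac{2 j}{2 j} = 2 j \frac{1}{2 j} = 1$)
$L{\left(Z,V \right)} = 339$ ($L{\left(Z,V \right)} = 8 + 331 = 339$)
$\frac{97090 + F{\left(s \right)}}{\left(318 - 159\right) \left(-168\right) + L{\left(545,322 \right)}} = \frac{97090 + 1}{\left(318 - 159\right) \left(-168\right) + 339} = \frac{97091}{159 \left(-168\right) + 339} = \frac{97091}{-26712 + 339} = \frac{97091}{-26373} = 97091 \left(- \frac{1}{26373}\right) = - \frac{97091}{26373}$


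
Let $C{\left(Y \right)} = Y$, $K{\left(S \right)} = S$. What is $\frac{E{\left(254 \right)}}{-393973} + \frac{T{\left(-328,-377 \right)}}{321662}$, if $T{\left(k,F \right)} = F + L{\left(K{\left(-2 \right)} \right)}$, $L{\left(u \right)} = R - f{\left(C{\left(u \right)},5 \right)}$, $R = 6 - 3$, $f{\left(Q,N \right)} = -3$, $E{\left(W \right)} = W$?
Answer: $- \frac{227866131}{126726143126} \approx -0.0017981$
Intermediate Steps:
$R = 3$
$L{\left(u \right)} = 6$ ($L{\left(u \right)} = 3 - -3 = 3 + 3 = 6$)
$T{\left(k,F \right)} = 6 + F$ ($T{\left(k,F \right)} = F + 6 = 6 + F$)
$\frac{E{\left(254 \right)}}{-393973} + \frac{T{\left(-328,-377 \right)}}{321662} = \frac{254}{-393973} + \frac{6 - 377}{321662} = 254 \left(- \frac{1}{393973}\right) - \frac{371}{321662} = - \frac{254}{393973} - \frac{371}{321662} = - \frac{227866131}{126726143126}$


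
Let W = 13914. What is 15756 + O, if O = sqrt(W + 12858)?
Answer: 15756 + 2*sqrt(6693) ≈ 15920.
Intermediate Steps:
O = 2*sqrt(6693) (O = sqrt(13914 + 12858) = sqrt(26772) = 2*sqrt(6693) ≈ 163.62)
15756 + O = 15756 + 2*sqrt(6693)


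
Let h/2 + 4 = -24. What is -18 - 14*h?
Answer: 766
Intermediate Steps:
h = -56 (h = -8 + 2*(-24) = -8 - 48 = -56)
-18 - 14*h = -18 - 14*(-56) = -18 + 784 = 766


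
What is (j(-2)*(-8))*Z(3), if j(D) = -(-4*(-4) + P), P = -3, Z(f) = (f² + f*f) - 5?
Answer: 1352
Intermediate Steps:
Z(f) = -5 + 2*f² (Z(f) = (f² + f²) - 5 = 2*f² - 5 = -5 + 2*f²)
j(D) = -13 (j(D) = -(-4*(-4) - 3) = -(16 - 3) = -1*13 = -13)
(j(-2)*(-8))*Z(3) = (-13*(-8))*(-5 + 2*3²) = 104*(-5 + 2*9) = 104*(-5 + 18) = 104*13 = 1352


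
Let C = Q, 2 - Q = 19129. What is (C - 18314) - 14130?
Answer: -51571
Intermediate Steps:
Q = -19127 (Q = 2 - 1*19129 = 2 - 19129 = -19127)
C = -19127
(C - 18314) - 14130 = (-19127 - 18314) - 14130 = -37441 - 14130 = -51571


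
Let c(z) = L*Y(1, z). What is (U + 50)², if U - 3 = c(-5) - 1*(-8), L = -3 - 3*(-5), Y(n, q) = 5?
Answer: 14641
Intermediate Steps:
L = 12 (L = -3 + 15 = 12)
c(z) = 60 (c(z) = 12*5 = 60)
U = 71 (U = 3 + (60 - 1*(-8)) = 3 + (60 + 8) = 3 + 68 = 71)
(U + 50)² = (71 + 50)² = 121² = 14641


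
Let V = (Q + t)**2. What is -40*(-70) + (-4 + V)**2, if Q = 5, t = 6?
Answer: 16489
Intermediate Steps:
V = 121 (V = (5 + 6)**2 = 11**2 = 121)
-40*(-70) + (-4 + V)**2 = -40*(-70) + (-4 + 121)**2 = 2800 + 117**2 = 2800 + 13689 = 16489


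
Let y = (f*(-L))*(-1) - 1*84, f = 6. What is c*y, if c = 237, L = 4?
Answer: -14220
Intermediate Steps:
y = -60 (y = (6*(-1*4))*(-1) - 1*84 = (6*(-4))*(-1) - 84 = -24*(-1) - 84 = 24 - 84 = -60)
c*y = 237*(-60) = -14220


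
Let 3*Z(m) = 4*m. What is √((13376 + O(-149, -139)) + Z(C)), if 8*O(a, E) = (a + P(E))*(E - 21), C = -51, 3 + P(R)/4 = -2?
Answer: 4*√1043 ≈ 129.18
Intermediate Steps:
P(R) = -20 (P(R) = -12 + 4*(-2) = -12 - 8 = -20)
Z(m) = 4*m/3 (Z(m) = (4*m)/3 = 4*m/3)
O(a, E) = (-21 + E)*(-20 + a)/8 (O(a, E) = ((a - 20)*(E - 21))/8 = ((-20 + a)*(-21 + E))/8 = ((-21 + E)*(-20 + a))/8 = (-21 + E)*(-20 + a)/8)
√((13376 + O(-149, -139)) + Z(C)) = √((13376 + (105/2 - 21/8*(-149) - 5/2*(-139) + (⅛)*(-139)*(-149))) + (4/3)*(-51)) = √((13376 + (105/2 + 3129/8 + 695/2 + 20711/8)) - 68) = √((13376 + 3380) - 68) = √(16756 - 68) = √16688 = 4*√1043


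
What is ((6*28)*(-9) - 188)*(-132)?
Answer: 224400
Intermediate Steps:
((6*28)*(-9) - 188)*(-132) = (168*(-9) - 188)*(-132) = (-1512 - 188)*(-132) = -1700*(-132) = 224400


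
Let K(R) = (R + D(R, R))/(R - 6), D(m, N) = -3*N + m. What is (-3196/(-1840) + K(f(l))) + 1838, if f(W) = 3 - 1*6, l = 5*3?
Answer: 2538377/1380 ≈ 1839.4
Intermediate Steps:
l = 15
f(W) = -3 (f(W) = 3 - 6 = -3)
D(m, N) = m - 3*N
K(R) = -R/(-6 + R) (K(R) = (R + (R - 3*R))/(R - 6) = (R - 2*R)/(-6 + R) = (-R)/(-6 + R) = -R/(-6 + R))
(-3196/(-1840) + K(f(l))) + 1838 = (-3196/(-1840) - 1*(-3)/(-6 - 3)) + 1838 = (-3196*(-1/1840) - 1*(-3)/(-9)) + 1838 = (799/460 - 1*(-3)*(-1/9)) + 1838 = (799/460 - 1/3) + 1838 = 1937/1380 + 1838 = 2538377/1380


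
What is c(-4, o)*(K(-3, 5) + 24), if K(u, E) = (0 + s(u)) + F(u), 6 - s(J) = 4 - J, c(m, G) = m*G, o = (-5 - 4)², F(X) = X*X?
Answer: -10368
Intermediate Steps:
F(X) = X²
o = 81 (o = (-9)² = 81)
c(m, G) = G*m
s(J) = 2 + J (s(J) = 6 - (4 - J) = 6 + (-4 + J) = 2 + J)
K(u, E) = 2 + u + u² (K(u, E) = (0 + (2 + u)) + u² = (2 + u) + u² = 2 + u + u²)
c(-4, o)*(K(-3, 5) + 24) = (81*(-4))*((2 - 3 + (-3)²) + 24) = -324*((2 - 3 + 9) + 24) = -324*(8 + 24) = -324*32 = -10368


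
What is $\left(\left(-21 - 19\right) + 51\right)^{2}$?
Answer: $121$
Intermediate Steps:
$\left(\left(-21 - 19\right) + 51\right)^{2} = \left(-40 + 51\right)^{2} = 11^{2} = 121$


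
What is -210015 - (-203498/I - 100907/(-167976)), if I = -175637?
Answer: -6196082597313487/29502800712 ≈ -2.1002e+5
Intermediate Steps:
-210015 - (-203498/I - 100907/(-167976)) = -210015 - (-203498/(-175637) - 100907/(-167976)) = -210015 - (-203498*(-1/175637) - 100907*(-1/167976)) = -210015 - (203498/175637 + 100907/167976) = -210015 - 1*51905782807/29502800712 = -210015 - 51905782807/29502800712 = -6196082597313487/29502800712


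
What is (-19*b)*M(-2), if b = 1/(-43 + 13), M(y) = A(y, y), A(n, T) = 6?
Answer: 19/5 ≈ 3.8000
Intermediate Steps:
M(y) = 6
b = -1/30 (b = 1/(-30) = -1/30 ≈ -0.033333)
(-19*b)*M(-2) = -19*(-1/30)*6 = (19/30)*6 = 19/5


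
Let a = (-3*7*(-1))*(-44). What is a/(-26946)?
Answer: 154/4491 ≈ 0.034291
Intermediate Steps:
a = -924 (a = -21*(-1)*(-44) = 21*(-44) = -924)
a/(-26946) = -924/(-26946) = -924*(-1/26946) = 154/4491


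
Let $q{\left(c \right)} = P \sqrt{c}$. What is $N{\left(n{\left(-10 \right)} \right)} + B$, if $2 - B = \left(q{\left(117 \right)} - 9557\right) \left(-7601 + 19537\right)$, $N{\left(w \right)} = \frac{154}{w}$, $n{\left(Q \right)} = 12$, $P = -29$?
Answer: $\frac{684434201}{6} + 1038432 \sqrt{13} \approx 1.1782 \cdot 10^{8}$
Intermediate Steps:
$q{\left(c \right)} = - 29 \sqrt{c}$
$B = 114072354 + 1038432 \sqrt{13}$ ($B = 2 - \left(- 29 \sqrt{117} - 9557\right) \left(-7601 + 19537\right) = 2 - \left(- 29 \cdot 3 \sqrt{13} - 9557\right) 11936 = 2 - \left(- 87 \sqrt{13} - 9557\right) 11936 = 2 - \left(-9557 - 87 \sqrt{13}\right) 11936 = 2 - \left(-114072352 - 1038432 \sqrt{13}\right) = 2 + \left(114072352 + 1038432 \sqrt{13}\right) = 114072354 + 1038432 \sqrt{13} \approx 1.1782 \cdot 10^{8}$)
$N{\left(n{\left(-10 \right)} \right)} + B = \frac{154}{12} + \left(114072354 + 1038432 \sqrt{13}\right) = 154 \cdot \frac{1}{12} + \left(114072354 + 1038432 \sqrt{13}\right) = \frac{77}{6} + \left(114072354 + 1038432 \sqrt{13}\right) = \frac{684434201}{6} + 1038432 \sqrt{13}$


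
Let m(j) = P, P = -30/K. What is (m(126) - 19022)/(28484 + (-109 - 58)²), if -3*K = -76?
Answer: -722881/2142174 ≈ -0.33745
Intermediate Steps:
K = 76/3 (K = -⅓*(-76) = 76/3 ≈ 25.333)
P = -45/38 (P = -30/76/3 = -30*3/76 = -45/38 ≈ -1.1842)
m(j) = -45/38
(m(126) - 19022)/(28484 + (-109 - 58)²) = (-45/38 - 19022)/(28484 + (-109 - 58)²) = -722881/(38*(28484 + (-167)²)) = -722881/(38*(28484 + 27889)) = -722881/38/56373 = -722881/38*1/56373 = -722881/2142174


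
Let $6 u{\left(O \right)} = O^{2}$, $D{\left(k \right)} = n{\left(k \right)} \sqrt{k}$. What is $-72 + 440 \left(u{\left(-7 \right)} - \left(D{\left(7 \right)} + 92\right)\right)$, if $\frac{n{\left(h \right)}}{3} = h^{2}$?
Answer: $- \frac{110876}{3} - 64680 \sqrt{7} \approx -2.0809 \cdot 10^{5}$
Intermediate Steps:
$n{\left(h \right)} = 3 h^{2}$
$D{\left(k \right)} = 3 k^{\frac{5}{2}}$ ($D{\left(k \right)} = 3 k^{2} \sqrt{k} = 3 k^{\frac{5}{2}}$)
$u{\left(O \right)} = \frac{O^{2}}{6}$
$-72 + 440 \left(u{\left(-7 \right)} - \left(D{\left(7 \right)} + 92\right)\right) = -72 + 440 \left(\frac{\left(-7\right)^{2}}{6} - \left(3 \cdot 7^{\frac{5}{2}} + 92\right)\right) = -72 + 440 \left(\frac{1}{6} \cdot 49 - \left(3 \cdot 49 \sqrt{7} + 92\right)\right) = -72 + 440 \left(\frac{49}{6} - \left(147 \sqrt{7} + 92\right)\right) = -72 + 440 \left(\frac{49}{6} - \left(92 + 147 \sqrt{7}\right)\right) = -72 + 440 \left(- \frac{503}{6} - 147 \sqrt{7}\right) = -72 - \left(\frac{110660}{3} + 64680 \sqrt{7}\right) = - \frac{110876}{3} - 64680 \sqrt{7}$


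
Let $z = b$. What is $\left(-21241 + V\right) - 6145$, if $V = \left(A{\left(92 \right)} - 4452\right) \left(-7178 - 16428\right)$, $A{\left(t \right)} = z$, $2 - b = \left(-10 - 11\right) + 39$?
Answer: $105444222$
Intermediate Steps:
$b = -16$ ($b = 2 - \left(\left(-10 - 11\right) + 39\right) = 2 - \left(-21 + 39\right) = 2 - 18 = -16$)
$z = -16$
$A{\left(t \right)} = -16$
$V = 105471608$ ($V = \left(-16 - 4452\right) \left(-7178 - 16428\right) = \left(-4468\right) \left(-23606\right) = 105471608$)
$\left(-21241 + V\right) - 6145 = \left(-21241 + 105471608\right) - 6145 = 105450367 - 6145 = 105444222$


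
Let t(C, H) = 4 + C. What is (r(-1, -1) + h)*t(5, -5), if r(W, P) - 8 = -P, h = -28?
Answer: -171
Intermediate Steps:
r(W, P) = 8 - P
(r(-1, -1) + h)*t(5, -5) = ((8 - 1*(-1)) - 28)*(4 + 5) = ((8 + 1) - 28)*9 = (9 - 28)*9 = -19*9 = -171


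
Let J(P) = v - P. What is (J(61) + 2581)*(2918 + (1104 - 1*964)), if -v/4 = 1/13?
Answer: 100167848/13 ≈ 7.7052e+6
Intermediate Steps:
v = -4/13 ≈ -0.30769
J(P) = -4/13 - P
(J(61) + 2581)*(2918 + (1104 - 1*964)) = ((-4/13 - 1*61) + 2581)*(2918 + (1104 - 1*964)) = ((-4/13 - 61) + 2581)*(2918 + (1104 - 964)) = (-797/13 + 2581)*(2918 + 140) = (32756/13)*3058 = 100167848/13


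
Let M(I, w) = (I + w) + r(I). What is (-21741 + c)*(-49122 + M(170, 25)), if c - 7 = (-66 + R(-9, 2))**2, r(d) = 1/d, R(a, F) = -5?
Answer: 138845513177/170 ≈ 8.1674e+8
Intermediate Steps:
M(I, w) = I + w + 1/I (M(I, w) = (I + w) + 1/I = I + w + 1/I)
c = 5048 (c = 7 + (-66 - 5)**2 = 7 + (-71)**2 = 7 + 5041 = 5048)
(-21741 + c)*(-49122 + M(170, 25)) = (-21741 + 5048)*(-49122 + (170 + 25 + 1/170)) = -16693*(-49122 + (170 + 25 + 1/170)) = -16693*(-49122 + 33151/170) = -16693*(-8317589/170) = 138845513177/170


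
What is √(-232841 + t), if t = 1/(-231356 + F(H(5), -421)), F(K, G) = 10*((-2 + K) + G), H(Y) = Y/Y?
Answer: I*√3230439047952798/117788 ≈ 482.54*I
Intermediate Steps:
H(Y) = 1
F(K, G) = -20 + 10*G + 10*K (F(K, G) = 10*(-2 + G + K) = -20 + 10*G + 10*K)
t = -1/235576 (t = 1/(-231356 + (-20 + 10*(-421) + 10*1)) = 1/(-231356 + (-20 - 4210 + 10)) = 1/(-231356 - 4220) = 1/(-235576) = -1/235576 ≈ -4.2449e-6)
√(-232841 + t) = √(-232841 - 1/235576) = √(-54851751417/235576) = I*√3230439047952798/117788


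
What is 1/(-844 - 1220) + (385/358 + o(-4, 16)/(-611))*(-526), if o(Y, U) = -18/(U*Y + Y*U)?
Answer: -255331733381/451475232 ≈ -565.55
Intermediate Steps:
o(Y, U) = -9/(U*Y) (o(Y, U) = -18/(U*Y + U*Y) = -18*1/(2*U*Y) = -9/(U*Y))
1/(-844 - 1220) + (385/358 + o(-4, 16)/(-611))*(-526) = 1/(-844 - 1220) + (385/358 - 9/(16*(-4))/(-611))*(-526) = 1/(-2064) + (385*(1/358) - 9*1/16*(-¼)*(-1/611))*(-526) = -1/2064 + (385/358 + (9/64)*(-1/611))*(-526) = -1/2064 + (385/358 - 9/39104)*(-526) = -1/2064 + (7525909/6999616)*(-526) = -1/2064 - 1979314067/3499808 = -255331733381/451475232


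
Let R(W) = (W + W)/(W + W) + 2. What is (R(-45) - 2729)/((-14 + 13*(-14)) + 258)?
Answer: -1363/31 ≈ -43.968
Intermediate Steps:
R(W) = 3 (R(W) = (2*W)/((2*W)) + 2 = (2*W)*(1/(2*W)) + 2 = 1 + 2 = 3)
(R(-45) - 2729)/((-14 + 13*(-14)) + 258) = (3 - 2729)/((-14 + 13*(-14)) + 258) = -2726/((-14 - 182) + 258) = -2726/(-196 + 258) = -2726/62 = -2726*1/62 = -1363/31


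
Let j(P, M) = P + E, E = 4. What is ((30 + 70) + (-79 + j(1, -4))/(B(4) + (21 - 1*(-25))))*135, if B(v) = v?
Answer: 66501/5 ≈ 13300.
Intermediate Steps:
j(P, M) = 4 + P (j(P, M) = P + 4 = 4 + P)
((30 + 70) + (-79 + j(1, -4))/(B(4) + (21 - 1*(-25))))*135 = ((30 + 70) + (-79 + (4 + 1))/(4 + (21 - 1*(-25))))*135 = (100 + (-79 + 5)/(4 + (21 + 25)))*135 = (100 - 74/(4 + 46))*135 = (100 - 74/50)*135 = (100 - 74*1/50)*135 = (100 - 37/25)*135 = (2463/25)*135 = 66501/5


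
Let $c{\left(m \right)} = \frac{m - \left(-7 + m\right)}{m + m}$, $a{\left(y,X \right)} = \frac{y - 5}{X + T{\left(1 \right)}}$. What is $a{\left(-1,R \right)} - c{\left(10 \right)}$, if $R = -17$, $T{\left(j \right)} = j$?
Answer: $\frac{1}{40} \approx 0.025$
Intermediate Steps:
$a{\left(y,X \right)} = \frac{-5 + y}{1 + X}$ ($a{\left(y,X \right)} = \frac{y - 5}{X + 1} = \frac{-5 + y}{1 + X}$)
$c{\left(m \right)} = \frac{7}{2 m}$
$a{\left(-1,R \right)} - c{\left(10 \right)} = \frac{-5 - 1}{1 - 17} - \frac{7}{2 \cdot 10} = \frac{1}{-16} \left(-6\right) - \frac{7}{2} \cdot \frac{1}{10} = \left(- \frac{1}{16}\right) \left(-6\right) - \frac{7}{20} = \frac{3}{8} - \frac{7}{20} = \frac{1}{40}$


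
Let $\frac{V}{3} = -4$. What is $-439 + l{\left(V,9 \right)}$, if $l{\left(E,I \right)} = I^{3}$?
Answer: $290$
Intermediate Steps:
$V = -12$ ($V = 3 \left(-4\right) = -12$)
$-439 + l{\left(V,9 \right)} = -439 + 9^{3} = -439 + 729 = 290$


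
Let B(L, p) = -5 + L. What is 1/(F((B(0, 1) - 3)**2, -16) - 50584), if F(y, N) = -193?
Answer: -1/50777 ≈ -1.9694e-5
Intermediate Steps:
1/(F((B(0, 1) - 3)**2, -16) - 50584) = 1/(-193 - 50584) = 1/(-50777) = -1/50777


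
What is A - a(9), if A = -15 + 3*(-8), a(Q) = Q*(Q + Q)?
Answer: -201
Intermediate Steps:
a(Q) = 2*Q² (a(Q) = Q*(2*Q) = 2*Q²)
A = -39 (A = -15 - 24 = -39)
A - a(9) = -39 - 2*9² = -39 - 2*81 = -39 - 1*162 = -39 - 162 = -201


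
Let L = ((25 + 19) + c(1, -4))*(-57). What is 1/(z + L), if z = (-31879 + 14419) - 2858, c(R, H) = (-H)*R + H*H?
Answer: -1/23966 ≈ -4.1726e-5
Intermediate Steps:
c(R, H) = H² - H*R (c(R, H) = -H*R + H² = H² - H*R)
L = -3648 (L = ((25 + 19) - 4*(-4 - 1*1))*(-57) = (44 - 4*(-4 - 1))*(-57) = (44 - 4*(-5))*(-57) = (44 + 20)*(-57) = 64*(-57) = -3648)
z = -20318 (z = -17460 - 2858 = -20318)
1/(z + L) = 1/(-20318 - 3648) = 1/(-23966) = -1/23966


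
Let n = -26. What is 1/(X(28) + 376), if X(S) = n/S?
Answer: 14/5251 ≈ 0.0026662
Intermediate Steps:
X(S) = -26/S
1/(X(28) + 376) = 1/(-26/28 + 376) = 1/(-26*1/28 + 376) = 1/(-13/14 + 376) = 1/(5251/14) = 14/5251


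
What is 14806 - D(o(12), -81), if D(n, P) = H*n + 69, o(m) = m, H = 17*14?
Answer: 11881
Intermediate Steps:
H = 238
D(n, P) = 69 + 238*n (D(n, P) = 238*n + 69 = 69 + 238*n)
14806 - D(o(12), -81) = 14806 - (69 + 238*12) = 14806 - (69 + 2856) = 14806 - 1*2925 = 14806 - 2925 = 11881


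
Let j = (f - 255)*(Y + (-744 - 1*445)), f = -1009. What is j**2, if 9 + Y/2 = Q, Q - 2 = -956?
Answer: 15502803769600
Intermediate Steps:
Q = -954 (Q = 2 - 956 = -954)
Y = -1926 (Y = -18 + 2*(-954) = -18 - 1908 = -1926)
j = 3937360 (j = (-1009 - 255)*(-1926 + (-744 - 1*445)) = -1264*(-1926 + (-744 - 445)) = -1264*(-1926 - 1189) = -1264*(-3115) = 3937360)
j**2 = 3937360**2 = 15502803769600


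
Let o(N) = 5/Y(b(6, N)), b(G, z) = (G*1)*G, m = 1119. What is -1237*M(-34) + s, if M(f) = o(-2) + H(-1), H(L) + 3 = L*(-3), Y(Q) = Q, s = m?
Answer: 34099/36 ≈ 947.19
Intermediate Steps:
b(G, z) = G² (b(G, z) = G*G = G²)
s = 1119
H(L) = -3 - 3*L (H(L) = -3 + L*(-3) = -3 - 3*L)
o(N) = 5/36 (o(N) = 5/(6²) = 5/36)
M(f) = 5/36 (M(f) = 5/36 + (-3 - 3*(-1)) = 5/36 + (-3 + 3) = 5/36 + 0 = 5/36)
-1237*M(-34) + s = -1237*5/36 + 1119 = -6185/36 + 1119 = 34099/36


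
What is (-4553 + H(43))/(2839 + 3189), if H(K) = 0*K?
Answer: -4553/6028 ≈ -0.75531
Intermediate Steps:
H(K) = 0
(-4553 + H(43))/(2839 + 3189) = (-4553 + 0)/(2839 + 3189) = -4553/6028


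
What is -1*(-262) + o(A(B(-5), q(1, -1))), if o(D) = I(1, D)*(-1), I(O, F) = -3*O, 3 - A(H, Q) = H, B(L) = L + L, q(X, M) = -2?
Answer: 265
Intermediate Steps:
B(L) = 2*L
A(H, Q) = 3 - H
o(D) = 3 (o(D) = -3*1*(-1) = -3*(-1) = 3)
-1*(-262) + o(A(B(-5), q(1, -1))) = -1*(-262) + 3 = 262 + 3 = 265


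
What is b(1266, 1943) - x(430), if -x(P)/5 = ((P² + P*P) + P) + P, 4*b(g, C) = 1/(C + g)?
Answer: 23788958801/12836 ≈ 1.8533e+6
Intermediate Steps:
b(g, C) = 1/(4*(C + g))
x(P) = -10*P - 10*P² (x(P) = -5*(((P² + P*P) + P) + P) = -5*(((P² + P²) + P) + P) = -5*((2*P² + P) + P) = -5*((P + 2*P²) + P) = -5*(2*P + 2*P²) = -10*P - 10*P²)
b(1266, 1943) - x(430) = 1/(4*(1943 + 1266)) - (-10)*430*(1 + 430) = (¼)/3209 - (-10)*430*431 = (¼)*(1/3209) - 1*(-1853300) = 1/12836 + 1853300 = 23788958801/12836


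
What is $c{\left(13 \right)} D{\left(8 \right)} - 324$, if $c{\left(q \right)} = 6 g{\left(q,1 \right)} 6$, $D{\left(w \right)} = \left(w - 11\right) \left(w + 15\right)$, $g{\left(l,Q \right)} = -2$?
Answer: $4644$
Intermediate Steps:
$D{\left(w \right)} = \left(-11 + w\right) \left(15 + w\right)$
$c{\left(q \right)} = -72$ ($c{\left(q \right)} = 6 \left(-2\right) 6 = \left(-12\right) 6 = -72$)
$c{\left(13 \right)} D{\left(8 \right)} - 324 = - 72 \left(-165 + 8^{2} + 4 \cdot 8\right) - 324 = - 72 \left(-165 + 64 + 32\right) - 324 = \left(-72\right) \left(-69\right) - 324 = 4968 - 324 = 4644$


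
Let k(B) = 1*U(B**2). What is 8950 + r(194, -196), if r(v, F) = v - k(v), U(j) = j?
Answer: -28492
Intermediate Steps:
k(B) = B**2 (k(B) = 1*B**2 = B**2)
r(v, F) = v - v**2
8950 + r(194, -196) = 8950 + 194*(1 - 1*194) = 8950 + 194*(1 - 194) = 8950 + 194*(-193) = 8950 - 37442 = -28492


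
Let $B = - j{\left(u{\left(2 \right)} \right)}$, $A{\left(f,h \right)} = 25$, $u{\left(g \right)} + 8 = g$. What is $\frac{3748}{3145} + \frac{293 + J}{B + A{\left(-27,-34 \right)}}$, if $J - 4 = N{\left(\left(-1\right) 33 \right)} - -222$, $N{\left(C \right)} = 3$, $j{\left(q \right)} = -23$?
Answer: $\frac{303599}{25160} \approx 12.067$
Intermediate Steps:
$u{\left(g \right)} = -8 + g$
$J = 229$ ($J = 4 + \left(3 - -222\right) = 4 + \left(3 + 222\right) = 4 + 225 = 229$)
$B = 23$ ($B = \left(-1\right) \left(-23\right) = 23$)
$\frac{3748}{3145} + \frac{293 + J}{B + A{\left(-27,-34 \right)}} = \frac{3748}{3145} + \frac{293 + 229}{23 + 25} = 3748 \cdot \frac{1}{3145} + \frac{522}{48} = \frac{3748}{3145} + 522 \cdot \frac{1}{48} = \frac{3748}{3145} + \frac{87}{8} = \frac{303599}{25160}$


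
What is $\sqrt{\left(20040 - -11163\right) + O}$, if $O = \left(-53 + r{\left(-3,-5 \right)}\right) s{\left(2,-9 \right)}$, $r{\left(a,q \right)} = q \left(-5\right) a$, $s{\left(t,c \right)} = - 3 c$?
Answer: $3 \sqrt{3083} \approx 166.57$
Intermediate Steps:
$r{\left(a,q \right)} = - 5 a q$ ($r{\left(a,q \right)} = - 5 q a = - 5 a q$)
$O = -3456$ ($O = \left(-53 - \left(-15\right) \left(-5\right)\right) \left(\left(-3\right) \left(-9\right)\right) = \left(-53 - 75\right) 27 = \left(-128\right) 27 = -3456$)
$\sqrt{\left(20040 - -11163\right) + O} = \sqrt{\left(20040 - -11163\right) - 3456} = \sqrt{\left(20040 + 11163\right) - 3456} = \sqrt{31203 - 3456} = \sqrt{27747} = 3 \sqrt{3083}$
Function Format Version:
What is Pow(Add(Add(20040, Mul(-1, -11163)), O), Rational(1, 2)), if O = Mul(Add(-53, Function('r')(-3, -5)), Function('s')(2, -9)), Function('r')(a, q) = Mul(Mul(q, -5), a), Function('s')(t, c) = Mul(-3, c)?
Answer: Mul(3, Pow(3083, Rational(1, 2))) ≈ 166.57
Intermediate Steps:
Function('r')(a, q) = Mul(-5, a, q) (Function('r')(a, q) = Mul(Mul(-5, q), a) = Mul(-5, a, q))
O = -3456 (O = Mul(Add(-53, Mul(-5, -3, -5)), Mul(-3, -9)) = Mul(Add(-53, -75), 27) = Mul(-128, 27) = -3456)
Pow(Add(Add(20040, Mul(-1, -11163)), O), Rational(1, 2)) = Pow(Add(Add(20040, Mul(-1, -11163)), -3456), Rational(1, 2)) = Pow(Add(Add(20040, 11163), -3456), Rational(1, 2)) = Pow(Add(31203, -3456), Rational(1, 2)) = Pow(27747, Rational(1, 2)) = Mul(3, Pow(3083, Rational(1, 2)))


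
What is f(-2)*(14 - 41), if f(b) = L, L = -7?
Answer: 189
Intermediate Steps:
f(b) = -7
f(-2)*(14 - 41) = -7*(14 - 41) = -7*(-27) = 189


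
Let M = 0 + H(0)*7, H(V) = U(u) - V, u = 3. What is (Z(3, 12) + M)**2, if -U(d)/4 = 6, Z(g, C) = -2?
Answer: 28900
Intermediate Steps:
U(d) = -24 (U(d) = -4*6 = -24)
H(V) = -24 - V
M = -168 (M = 0 + (-24 - 1*0)*7 = 0 + (-24 + 0)*7 = 0 - 24*7 = 0 - 168 = -168)
(Z(3, 12) + M)**2 = (-2 - 168)**2 = (-170)**2 = 28900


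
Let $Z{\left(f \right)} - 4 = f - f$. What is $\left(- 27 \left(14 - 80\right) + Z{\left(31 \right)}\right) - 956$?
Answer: $830$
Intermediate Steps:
$Z{\left(f \right)} = 4$ ($Z{\left(f \right)} = 4 + \left(f - f\right) = 4 + 0 = 4$)
$\left(- 27 \left(14 - 80\right) + Z{\left(31 \right)}\right) - 956 = \left(- 27 \left(14 - 80\right) + 4\right) - 956 = \left(\left(-27\right) \left(-66\right) + 4\right) - 956 = \left(1782 + 4\right) - 956 = 1786 - 956 = 830$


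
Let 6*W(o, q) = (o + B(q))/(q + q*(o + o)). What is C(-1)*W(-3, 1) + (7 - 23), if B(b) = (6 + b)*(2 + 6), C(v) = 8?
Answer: -452/15 ≈ -30.133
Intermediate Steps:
B(b) = 48 + 8*b (B(b) = (6 + b)*8 = 48 + 8*b)
W(o, q) = (48 + o + 8*q)/(6*(q + 2*o*q)) (W(o, q) = ((o + (48 + 8*q))/(q + q*(o + o)))/6 = ((48 + o + 8*q)/(q + q*(2*o)))/6 = ((48 + o + 8*q)/(q + 2*o*q))/6 = (48 + o + 8*q)/(6*(q + 2*o*q)))
C(-1)*W(-3, 1) + (7 - 23) = 8*((⅙)*(48 - 3 + 8*1)/(1*(1 + 2*(-3)))) + (7 - 23) = 8*((⅙)*1*(48 - 3 + 8)/(1 - 6)) - 16 = 8*((⅙)*1*53/(-5)) - 16 = 8*((⅙)*1*(-⅕)*53) - 16 = 8*(-53/30) - 16 = -212/15 - 16 = -452/15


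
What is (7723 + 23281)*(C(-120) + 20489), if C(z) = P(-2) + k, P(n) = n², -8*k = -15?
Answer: 1270846209/2 ≈ 6.3542e+8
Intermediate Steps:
k = 15/8 (k = -⅛*(-15) = 15/8 ≈ 1.8750)
C(z) = 47/8 (C(z) = (-2)² + 15/8 = 4 + 15/8 = 47/8)
(7723 + 23281)*(C(-120) + 20489) = (7723 + 23281)*(47/8 + 20489) = 31004*(163959/8) = 1270846209/2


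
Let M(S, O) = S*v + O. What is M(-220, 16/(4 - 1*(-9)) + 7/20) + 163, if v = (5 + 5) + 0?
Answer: -529209/260 ≈ -2035.4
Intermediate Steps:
v = 10 (v = 10 + 0 = 10)
M(S, O) = O + 10*S (M(S, O) = S*10 + O = 10*S + O = O + 10*S)
M(-220, 16/(4 - 1*(-9)) + 7/20) + 163 = ((16/(4 - 1*(-9)) + 7/20) + 10*(-220)) + 163 = ((16/(4 + 9) + 7*(1/20)) - 2200) + 163 = ((16/13 + 7/20) - 2200) + 163 = (411/260 - 2200) + 163 = -571589/260 + 163 = -529209/260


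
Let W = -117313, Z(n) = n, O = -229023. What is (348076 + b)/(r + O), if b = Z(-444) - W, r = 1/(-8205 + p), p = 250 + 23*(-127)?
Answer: -5056741820/2490854149 ≈ -2.0301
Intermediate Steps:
p = -2671 (p = 250 - 2921 = -2671)
r = -1/10876 (r = 1/(-8205 - 2671) = 1/(-10876) = -1/10876 ≈ -9.1946e-5)
b = 116869 (b = -444 - 1*(-117313) = -444 + 117313 = 116869)
(348076 + b)/(r + O) = (348076 + 116869)/(-1/10876 - 229023) = 464945/(-2490854149/10876) = 464945*(-10876/2490854149) = -5056741820/2490854149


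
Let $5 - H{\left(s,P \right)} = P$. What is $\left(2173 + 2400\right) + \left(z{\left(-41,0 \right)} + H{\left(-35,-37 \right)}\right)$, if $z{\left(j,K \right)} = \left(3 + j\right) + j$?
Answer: $4536$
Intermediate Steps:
$H{\left(s,P \right)} = 5 - P$
$z{\left(j,K \right)} = 3 + 2 j$
$\left(2173 + 2400\right) + \left(z{\left(-41,0 \right)} + H{\left(-35,-37 \right)}\right) = \left(2173 + 2400\right) + \left(\left(3 + 2 \left(-41\right)\right) + \left(5 - -37\right)\right) = 4573 + \left(\left(3 - 82\right) + \left(5 + 37\right)\right) = 4573 + \left(-79 + 42\right) = 4573 - 37 = 4536$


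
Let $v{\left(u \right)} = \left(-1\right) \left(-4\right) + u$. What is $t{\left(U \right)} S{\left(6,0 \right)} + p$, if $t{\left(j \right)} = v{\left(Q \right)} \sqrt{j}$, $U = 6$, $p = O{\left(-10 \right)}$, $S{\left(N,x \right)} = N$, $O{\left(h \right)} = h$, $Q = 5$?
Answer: $-10 + 54 \sqrt{6} \approx 122.27$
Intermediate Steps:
$p = -10$
$v{\left(u \right)} = 4 + u$
$t{\left(j \right)} = 9 \sqrt{j}$ ($t{\left(j \right)} = \left(4 + 5\right) \sqrt{j} = 9 \sqrt{j}$)
$t{\left(U \right)} S{\left(6,0 \right)} + p = 9 \sqrt{6} \cdot 6 - 10 = 54 \sqrt{6} - 10 = -10 + 54 \sqrt{6}$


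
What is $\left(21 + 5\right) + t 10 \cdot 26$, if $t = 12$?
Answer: $3146$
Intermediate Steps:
$\left(21 + 5\right) + t 10 \cdot 26 = \left(21 + 5\right) + 12 \cdot 10 \cdot 26 = 26 + 120 \cdot 26 = 26 + 3120 = 3146$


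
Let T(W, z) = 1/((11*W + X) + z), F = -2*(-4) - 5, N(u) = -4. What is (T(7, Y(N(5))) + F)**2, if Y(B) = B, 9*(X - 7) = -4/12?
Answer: 42302016/4661281 ≈ 9.0752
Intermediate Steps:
X = 188/27 (X = 7 + (-4/12)/9 = 7 + (-4*1/12)/9 = 7 + (1/9)*(-1/3) = 7 - 1/27 = 188/27 ≈ 6.9630)
F = 3 (F = 8 - 5 = 3)
T(W, z) = 1/(188/27 + z + 11*W) (T(W, z) = 1/((11*W + 188/27) + z) = 1/((188/27 + 11*W) + z) = 1/(188/27 + z + 11*W))
(T(7, Y(N(5))) + F)**2 = (27/(188 + 27*(-4) + 297*7) + 3)**2 = (27/(188 - 108 + 2079) + 3)**2 = (27/2159 + 3)**2 = (6504/2159)**2 = 42302016/4661281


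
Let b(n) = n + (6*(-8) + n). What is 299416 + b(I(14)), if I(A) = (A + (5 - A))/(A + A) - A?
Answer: 4190765/14 ≈ 2.9934e+5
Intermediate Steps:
I(A) = -A + 5/(2*A) (I(A) = 5/((2*A)) - A = 5*(1/(2*A)) - A = 5/(2*A) - A = -A + 5/(2*A))
b(n) = -48 + 2*n (b(n) = n + (-48 + n) = -48 + 2*n)
299416 + b(I(14)) = 299416 + (-48 + 2*(-1*14 + (5/2)/14)) = 299416 + (-48 + 2*(-14 + (5/2)*(1/14))) = 299416 + (-48 + 2*(-14 + 5/28)) = 299416 + (-48 + 2*(-387/28)) = 299416 + (-48 - 387/14) = 299416 - 1059/14 = 4190765/14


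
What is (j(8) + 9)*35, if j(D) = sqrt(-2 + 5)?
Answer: 315 + 35*sqrt(3) ≈ 375.62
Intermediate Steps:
j(D) = sqrt(3)
(j(8) + 9)*35 = (sqrt(3) + 9)*35 = (9 + sqrt(3))*35 = 315 + 35*sqrt(3)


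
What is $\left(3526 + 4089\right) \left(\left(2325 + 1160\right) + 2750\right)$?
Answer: $47479525$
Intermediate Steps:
$\left(3526 + 4089\right) \left(\left(2325 + 1160\right) + 2750\right) = 7615 \left(3485 + 2750\right) = 7615 \cdot 6235 = 47479525$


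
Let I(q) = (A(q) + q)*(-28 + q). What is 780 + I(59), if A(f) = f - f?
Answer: 2609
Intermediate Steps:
A(f) = 0
I(q) = q*(-28 + q) (I(q) = (0 + q)*(-28 + q) = q*(-28 + q))
780 + I(59) = 780 + 59*(-28 + 59) = 780 + 59*31 = 780 + 1829 = 2609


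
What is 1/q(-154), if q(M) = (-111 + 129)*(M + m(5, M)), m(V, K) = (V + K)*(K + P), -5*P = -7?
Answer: 5/2032506 ≈ 2.4600e-6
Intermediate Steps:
P = 7/5 (P = -⅕*(-7) = 7/5 ≈ 1.4000)
m(V, K) = (7/5 + K)*(K + V) (m(V, K) = (V + K)*(K + 7/5) = (K + V)*(7/5 + K) = (7/5 + K)*(K + V))
q(M) = 126 + 18*M² + 666*M/5 (q(M) = (-111 + 129)*(M + (M² + 7*M/5 + (7/5)*5 + M*5)) = 18*(M + (M² + 7*M/5 + 7 + 5*M)) = 18*(M + (7 + M² + 32*M/5)) = 18*(7 + M² + 37*M/5) = 126 + 18*M² + 666*M/5)
1/q(-154) = 1/(126 + 18*(-154)² + (666/5)*(-154)) = 1/(126 + 18*23716 - 102564/5) = 1/(126 + 426888 - 102564/5) = 1/(2032506/5) = 5/2032506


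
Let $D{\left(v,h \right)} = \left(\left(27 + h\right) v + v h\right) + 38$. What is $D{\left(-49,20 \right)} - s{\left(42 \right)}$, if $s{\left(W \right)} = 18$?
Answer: $-3263$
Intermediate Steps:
$D{\left(v,h \right)} = 38 + h v + v \left(27 + h\right)$ ($D{\left(v,h \right)} = \left(v \left(27 + h\right) + h v\right) + 38 = \left(h v + v \left(27 + h\right)\right) + 38 = 38 + h v + v \left(27 + h\right)$)
$D{\left(-49,20 \right)} - s{\left(42 \right)} = \left(38 + 27 \left(-49\right) + 2 \cdot 20 \left(-49\right)\right) - 18 = \left(38 - 1323 - 1960\right) - 18 = -3245 - 18 = -3263$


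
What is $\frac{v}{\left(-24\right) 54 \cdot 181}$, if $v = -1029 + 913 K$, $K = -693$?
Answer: $\frac{105623}{39096} \approx 2.7016$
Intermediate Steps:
$v = -633738$ ($v = -1029 + 913 \left(-693\right) = -1029 - 632709 = -633738$)
$\frac{v}{\left(-24\right) 54 \cdot 181} = - \frac{633738}{\left(-24\right) 54 \cdot 181} = - \frac{633738}{\left(-1296\right) 181} = - \frac{633738}{-234576} = \left(-633738\right) \left(- \frac{1}{234576}\right) = \frac{105623}{39096}$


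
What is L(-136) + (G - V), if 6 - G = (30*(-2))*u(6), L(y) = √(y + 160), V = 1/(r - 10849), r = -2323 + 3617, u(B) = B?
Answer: 3497131/9555 + 2*√6 ≈ 370.90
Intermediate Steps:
r = 1294
V = -1/9555 (V = 1/(1294 - 10849) = 1/(-9555) = -1/9555 ≈ -0.00010466)
L(y) = √(160 + y)
G = 366 (G = 6 - 30*(-2)*6 = 6 - (-60)*6 = 6 - 1*(-360) = 6 + 360 = 366)
L(-136) + (G - V) = √(160 - 136) + (366 - 1*(-1/9555)) = √24 + (366 + 1/9555) = 2*√6 + 3497131/9555 = 3497131/9555 + 2*√6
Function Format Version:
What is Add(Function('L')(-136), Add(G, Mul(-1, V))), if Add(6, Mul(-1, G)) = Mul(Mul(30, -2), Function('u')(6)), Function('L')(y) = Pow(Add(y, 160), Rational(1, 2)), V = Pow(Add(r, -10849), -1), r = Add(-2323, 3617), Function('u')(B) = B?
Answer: Add(Rational(3497131, 9555), Mul(2, Pow(6, Rational(1, 2)))) ≈ 370.90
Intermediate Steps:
r = 1294
V = Rational(-1, 9555) (V = Pow(Add(1294, -10849), -1) = Pow(-9555, -1) = Rational(-1, 9555) ≈ -0.00010466)
Function('L')(y) = Pow(Add(160, y), Rational(1, 2))
G = 366 (G = Add(6, Mul(-1, Mul(Mul(30, -2), 6))) = Add(6, Mul(-1, Mul(-60, 6))) = Add(6, Mul(-1, -360)) = Add(6, 360) = 366)
Add(Function('L')(-136), Add(G, Mul(-1, V))) = Add(Pow(Add(160, -136), Rational(1, 2)), Add(366, Mul(-1, Rational(-1, 9555)))) = Add(Pow(24, Rational(1, 2)), Add(366, Rational(1, 9555))) = Add(Mul(2, Pow(6, Rational(1, 2))), Rational(3497131, 9555)) = Add(Rational(3497131, 9555), Mul(2, Pow(6, Rational(1, 2))))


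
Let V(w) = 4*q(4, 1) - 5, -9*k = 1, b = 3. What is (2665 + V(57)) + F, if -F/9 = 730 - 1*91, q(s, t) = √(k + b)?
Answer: -3091 + 4*√26/3 ≈ -3084.2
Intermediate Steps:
k = -⅑ (k = -⅑*1 = -⅑ ≈ -0.11111)
q(s, t) = √26/3 (q(s, t) = √(-⅑ + 3) = √(26/9) = √26/3)
F = -5751 (F = -9*(730 - 1*91) = -9*(730 - 91) = -9*639 = -5751)
V(w) = -5 + 4*√26/3 (V(w) = 4*(√26/3) - 5 = 4*√26/3 - 5 = -5 + 4*√26/3)
(2665 + V(57)) + F = (2665 + (-5 + 4*√26/3)) - 5751 = (2660 + 4*√26/3) - 5751 = -3091 + 4*√26/3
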